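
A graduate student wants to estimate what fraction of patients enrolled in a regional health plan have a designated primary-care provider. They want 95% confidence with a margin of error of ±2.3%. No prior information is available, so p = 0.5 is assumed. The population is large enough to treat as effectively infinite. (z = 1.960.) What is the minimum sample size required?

With p = 0.5, p(1−p) = 0.25.
n = z²·p(1−p)/E² = 1.960² × 0.2500 / 0.023² = 3.8416 × 0.2500 / 0.000529 ≈ 1815.50.
Rounding up gives n = 1816.

1816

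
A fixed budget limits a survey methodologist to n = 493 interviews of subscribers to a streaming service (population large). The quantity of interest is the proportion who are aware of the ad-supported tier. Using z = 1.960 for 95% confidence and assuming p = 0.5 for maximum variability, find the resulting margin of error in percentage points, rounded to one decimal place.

4.4

SE(p̂) = √[p(1−p)/n] = √[0.2500/493] = 0.02252.
E = z × SE = 1.960 × 0.02252 = 0.04414, or 4.4 percentage points.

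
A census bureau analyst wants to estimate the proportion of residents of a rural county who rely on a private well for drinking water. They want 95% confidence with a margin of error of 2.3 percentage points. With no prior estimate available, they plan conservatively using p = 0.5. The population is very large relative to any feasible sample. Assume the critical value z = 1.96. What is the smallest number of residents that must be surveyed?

1816

With p = 0.5, p(1−p) = 0.25.
n = z²·p(1−p)/E² = 1.96² × 0.2500 / 0.023² = 3.8416 × 0.2500 / 0.000529 ≈ 1815.50.
Rounding up gives n = 1816.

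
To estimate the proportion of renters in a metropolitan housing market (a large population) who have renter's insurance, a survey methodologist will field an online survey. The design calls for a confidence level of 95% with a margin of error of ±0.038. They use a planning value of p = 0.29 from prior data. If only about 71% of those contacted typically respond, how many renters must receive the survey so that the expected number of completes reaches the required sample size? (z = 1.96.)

Completed interviews needed: n₀ = 1.96² × 0.2059 / 0.038² ≈ 547.77 → 548.
At a 71% response rate, contacts needed = 548 / 0.71 ≈ 771.83 → 772.

772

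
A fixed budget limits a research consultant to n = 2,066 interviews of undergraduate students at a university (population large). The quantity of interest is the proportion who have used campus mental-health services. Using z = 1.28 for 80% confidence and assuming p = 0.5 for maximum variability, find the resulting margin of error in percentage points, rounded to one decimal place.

SE(p̂) = √[p(1−p)/n] = √[0.2500/2066] = 0.01100.
E = z × SE = 1.28 × 0.01100 = 0.01408, or 1.4 percentage points.

1.4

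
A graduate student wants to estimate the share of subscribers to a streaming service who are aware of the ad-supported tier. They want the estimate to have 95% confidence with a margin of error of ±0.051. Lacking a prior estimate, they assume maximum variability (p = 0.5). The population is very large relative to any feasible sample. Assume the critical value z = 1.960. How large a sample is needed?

With p = 0.5, p(1−p) = 0.25.
n = z²·p(1−p)/E² = 1.960² × 0.2500 / 0.051² = 3.8416 × 0.2500 / 0.002601 ≈ 369.24.
Rounding up gives n = 370.

370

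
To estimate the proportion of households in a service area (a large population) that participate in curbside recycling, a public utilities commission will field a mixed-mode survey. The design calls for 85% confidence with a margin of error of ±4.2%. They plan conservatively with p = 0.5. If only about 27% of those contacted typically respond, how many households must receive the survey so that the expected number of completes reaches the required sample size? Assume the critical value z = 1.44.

Completed interviews needed: n₀ = 1.44² × 0.2500 / 0.042² ≈ 293.88 → 294.
At a 27% response rate, contacts needed = 294 / 0.27 ≈ 1088.89 → 1089.

1089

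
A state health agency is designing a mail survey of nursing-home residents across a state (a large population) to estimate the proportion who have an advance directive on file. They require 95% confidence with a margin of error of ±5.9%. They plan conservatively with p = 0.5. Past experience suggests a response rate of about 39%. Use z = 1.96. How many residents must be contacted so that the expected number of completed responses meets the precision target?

708

Completed interviews needed: n₀ = 1.96² × 0.2500 / 0.059² ≈ 275.90 → 276.
At a 39% response rate, contacts needed = 276 / 0.39 ≈ 707.69 → 708.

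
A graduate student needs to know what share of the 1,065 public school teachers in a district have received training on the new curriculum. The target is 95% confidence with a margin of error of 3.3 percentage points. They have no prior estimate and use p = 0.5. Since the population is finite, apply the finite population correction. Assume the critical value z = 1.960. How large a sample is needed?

483

Unadjusted: n₀ = 1.960² × 0.50 × 0.50 / 0.033² ≈ 881.91, so n₀ = 882.
Finite population correction with N = 1,065: n = n₀ / (1 + (n₀−1)/N) = 882 / (1 + 881/1065) = 882 / 1.8272 ≈ 482.70.
Rounding up, n = 483.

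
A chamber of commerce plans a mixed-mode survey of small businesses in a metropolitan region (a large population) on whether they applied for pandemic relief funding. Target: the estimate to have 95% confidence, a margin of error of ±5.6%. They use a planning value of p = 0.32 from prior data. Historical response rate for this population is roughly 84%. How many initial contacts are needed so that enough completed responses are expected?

318

For 95% confidence, z = 1.96.
Completed interviews needed: n₀ = 1.96² × 0.2176 / 0.056² ≈ 266.56 → 267.
At an 84% response rate, contacts needed = 267 / 0.84 ≈ 317.86 → 318.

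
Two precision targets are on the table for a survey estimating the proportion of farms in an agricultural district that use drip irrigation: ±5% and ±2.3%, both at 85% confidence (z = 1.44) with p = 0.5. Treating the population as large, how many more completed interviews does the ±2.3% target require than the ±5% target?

At ±5%: n = 1.44² × 0.2500 / 0.050² ≈ 207.36 → 208.
At ±2.3%: n = 1.44² × 0.2500 / 0.023² ≈ 979.96 → 980.
Additional respondents: 980 − 208 = 772.

772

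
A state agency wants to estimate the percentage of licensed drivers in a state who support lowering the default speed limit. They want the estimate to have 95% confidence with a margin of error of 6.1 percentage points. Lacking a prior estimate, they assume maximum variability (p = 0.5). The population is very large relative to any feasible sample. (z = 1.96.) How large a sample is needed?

With p = 0.5, p(1−p) = 0.25.
n = z²·p(1−p)/E² = 1.96² × 0.2500 / 0.061² = 3.8416 × 0.2500 / 0.003721 ≈ 258.10.
Rounding up gives n = 259.

259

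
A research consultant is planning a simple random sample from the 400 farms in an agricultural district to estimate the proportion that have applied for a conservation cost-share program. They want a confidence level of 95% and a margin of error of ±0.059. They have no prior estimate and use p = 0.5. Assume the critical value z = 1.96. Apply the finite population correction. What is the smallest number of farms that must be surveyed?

Unadjusted: n₀ = 1.96² × 0.50 × 0.50 / 0.059² ≈ 275.90, so n₀ = 276.
Finite population correction with N = 400: n = n₀ / (1 + (n₀−1)/N) = 276 / (1 + 275/400) = 276 / 1.6875 ≈ 163.56.
Rounding up, n = 164.

164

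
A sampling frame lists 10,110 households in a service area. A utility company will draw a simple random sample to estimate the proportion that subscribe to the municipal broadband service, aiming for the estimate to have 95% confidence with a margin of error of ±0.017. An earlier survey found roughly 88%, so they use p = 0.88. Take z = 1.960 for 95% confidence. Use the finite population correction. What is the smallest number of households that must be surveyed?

Unadjusted: n₀ = 1.960² × 0.88 × 0.12 / 0.017² ≈ 1403.71, so n₀ = 1404.
Finite population correction with N = 10,110: n = n₀ / (1 + (n₀−1)/N) = 1404 / (1 + 1403/10110) = 1404 / 1.1388 ≈ 1232.91.
Rounding up, n = 1233.

1233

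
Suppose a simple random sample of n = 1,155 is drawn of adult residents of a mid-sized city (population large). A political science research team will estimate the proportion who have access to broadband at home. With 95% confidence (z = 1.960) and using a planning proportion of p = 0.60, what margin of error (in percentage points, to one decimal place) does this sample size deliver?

2.8

SE(p̂) = √[p(1−p)/n] = √[0.2400/1155] = 0.01441.
E = z × SE = 1.960 × 0.01441 = 0.02825, or 2.8 percentage points.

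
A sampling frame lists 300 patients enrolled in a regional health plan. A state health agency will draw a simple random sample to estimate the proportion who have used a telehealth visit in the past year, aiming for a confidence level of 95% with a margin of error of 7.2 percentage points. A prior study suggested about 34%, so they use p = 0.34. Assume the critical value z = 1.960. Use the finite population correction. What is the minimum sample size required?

Unadjusted: n₀ = 1.960² × 0.34 × 0.66 / 0.072² ≈ 166.29, so n₀ = 167.
Finite population correction with N = 300: n = n₀ / (1 + (n₀−1)/N) = 167 / (1 + 166/300) = 167 / 1.5533 ≈ 107.51.
Rounding up, n = 108.

108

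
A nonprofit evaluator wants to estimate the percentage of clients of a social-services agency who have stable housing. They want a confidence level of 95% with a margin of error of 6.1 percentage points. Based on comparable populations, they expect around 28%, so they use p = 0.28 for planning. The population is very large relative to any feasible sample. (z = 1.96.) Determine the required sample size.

209

With p = 0.28, p(1−p) = 0.2016.
n = z²·p(1−p)/E² = 1.96² × 0.2016 / 0.061² = 3.8416 × 0.2016 / 0.003721 ≈ 208.13.
Rounding up gives n = 209.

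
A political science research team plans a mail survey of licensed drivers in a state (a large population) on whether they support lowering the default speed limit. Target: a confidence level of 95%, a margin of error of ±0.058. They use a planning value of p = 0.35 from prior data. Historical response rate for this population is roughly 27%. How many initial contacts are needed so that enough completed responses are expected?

For 95% confidence, z = 1.960.
Completed interviews needed: n₀ = 1.960² × 0.2275 / 0.058² ≈ 259.80 → 260.
At a 27% response rate, contacts needed = 260 / 0.27 ≈ 962.96 → 963.

963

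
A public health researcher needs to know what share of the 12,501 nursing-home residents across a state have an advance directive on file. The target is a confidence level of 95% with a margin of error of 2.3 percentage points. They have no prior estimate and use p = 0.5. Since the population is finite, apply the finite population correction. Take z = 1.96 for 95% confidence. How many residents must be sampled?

1586

Unadjusted: n₀ = 1.96² × 0.50 × 0.50 / 0.023² ≈ 1815.50, so n₀ = 1816.
Finite population correction with N = 12,501: n = n₀ / (1 + (n₀−1)/N) = 1816 / (1 + 1815/12501) = 1816 / 1.1452 ≈ 1585.77.
Rounding up, n = 1586.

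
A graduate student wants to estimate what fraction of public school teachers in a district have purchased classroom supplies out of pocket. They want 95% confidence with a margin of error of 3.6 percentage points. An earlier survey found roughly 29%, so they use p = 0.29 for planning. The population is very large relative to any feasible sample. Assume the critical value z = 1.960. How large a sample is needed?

With p = 0.29, p(1−p) = 0.2059.
n = z²·p(1−p)/E² = 1.960² × 0.2059 / 0.036² = 3.8416 × 0.2059 / 0.001296 ≈ 610.33.
Rounding up gives n = 611.

611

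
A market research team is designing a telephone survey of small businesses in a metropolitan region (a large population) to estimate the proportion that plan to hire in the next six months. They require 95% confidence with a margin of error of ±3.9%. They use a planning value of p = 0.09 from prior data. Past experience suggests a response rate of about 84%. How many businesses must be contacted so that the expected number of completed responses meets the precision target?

For 95% confidence, z = 1.960.
Completed interviews needed: n₀ = 1.960² × 0.0819 / 0.039² ≈ 206.86 → 207.
At an 84% response rate, contacts needed = 207 / 0.84 ≈ 246.43 → 247.

247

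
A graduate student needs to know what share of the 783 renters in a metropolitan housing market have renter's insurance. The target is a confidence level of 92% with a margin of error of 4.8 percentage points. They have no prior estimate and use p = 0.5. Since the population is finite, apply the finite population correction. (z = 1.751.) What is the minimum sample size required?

Unadjusted: n₀ = 1.751² × 0.50 × 0.50 / 0.048² ≈ 332.68, so n₀ = 333.
Finite population correction with N = 783: n = n₀ / (1 + (n₀−1)/N) = 333 / (1 + 332/783) = 333 / 1.4240 ≈ 233.85.
Rounding up, n = 234.

234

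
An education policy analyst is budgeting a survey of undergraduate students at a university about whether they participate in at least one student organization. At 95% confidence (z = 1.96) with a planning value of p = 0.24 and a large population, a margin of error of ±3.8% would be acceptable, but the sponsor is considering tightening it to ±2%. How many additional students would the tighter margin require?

1266

At ±3.8%: n = 1.96² × 0.1824 / 0.038² ≈ 485.25 → 486.
At ±2%: n = 1.96² × 0.1824 / 0.020² ≈ 1751.77 → 1752.
Additional respondents: 1752 − 486 = 1266.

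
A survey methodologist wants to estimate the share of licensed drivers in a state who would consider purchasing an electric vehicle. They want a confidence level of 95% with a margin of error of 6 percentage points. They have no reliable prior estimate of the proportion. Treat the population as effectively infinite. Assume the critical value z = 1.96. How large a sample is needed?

With no prior estimate, use p = 0.5, giving p(1−p) = 0.25.
n = z²·p(1−p)/E² = 1.96² × 0.2500 / 0.060² = 3.8416 × 0.2500 / 0.003600 ≈ 266.78.
Rounding up gives n = 267.

267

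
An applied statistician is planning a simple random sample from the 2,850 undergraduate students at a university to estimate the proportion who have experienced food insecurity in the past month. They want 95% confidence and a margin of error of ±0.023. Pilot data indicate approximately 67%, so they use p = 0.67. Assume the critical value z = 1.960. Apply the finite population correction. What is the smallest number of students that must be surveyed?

Unadjusted: n₀ = 1.960² × 0.67 × 0.33 / 0.023² ≈ 1605.63, so n₀ = 1606.
Finite population correction with N = 2,850: n = n₀ / (1 + (n₀−1)/N) = 1606 / (1 + 1605/2850) = 1606 / 1.5632 ≈ 1027.41.
Rounding up, n = 1028.

1028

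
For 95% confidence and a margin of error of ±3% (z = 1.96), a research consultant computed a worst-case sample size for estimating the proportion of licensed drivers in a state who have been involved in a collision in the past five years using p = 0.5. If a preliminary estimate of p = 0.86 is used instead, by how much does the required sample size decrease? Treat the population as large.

554

Conservative (p = 0.5): n = 1.96² × 0.25 / 0.030² ≈ 1067.11 → 1068.
Using p = 0.86: p(1−p) = 0.1204, so n = 1.96² × 0.1204 / 0.030² ≈ 513.92 → 514.
Reduction: 1068 − 514 = 554.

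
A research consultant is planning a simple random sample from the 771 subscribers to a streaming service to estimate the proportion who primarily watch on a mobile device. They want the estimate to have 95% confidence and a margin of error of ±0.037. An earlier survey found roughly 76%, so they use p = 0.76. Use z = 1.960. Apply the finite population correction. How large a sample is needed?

308

Unadjusted: n₀ = 1.960² × 0.76 × 0.24 / 0.037² ≈ 511.84, so n₀ = 512.
Finite population correction with N = 771: n = n₀ / (1 + (n₀−1)/N) = 512 / (1 + 511/771) = 512 / 1.6628 ≈ 307.92.
Rounding up, n = 308.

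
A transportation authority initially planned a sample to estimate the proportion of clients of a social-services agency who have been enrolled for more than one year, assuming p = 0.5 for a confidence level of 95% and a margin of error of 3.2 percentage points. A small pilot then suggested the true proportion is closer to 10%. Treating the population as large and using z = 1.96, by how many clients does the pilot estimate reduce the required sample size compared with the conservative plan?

600

Conservative (p = 0.5): n = 1.96² × 0.25 / 0.032² ≈ 937.89 → 938.
Using p = 0.10: p(1−p) = 0.0900, so n = 1.96² × 0.0900 / 0.032² ≈ 337.64 → 338.
Reduction: 938 − 338 = 600.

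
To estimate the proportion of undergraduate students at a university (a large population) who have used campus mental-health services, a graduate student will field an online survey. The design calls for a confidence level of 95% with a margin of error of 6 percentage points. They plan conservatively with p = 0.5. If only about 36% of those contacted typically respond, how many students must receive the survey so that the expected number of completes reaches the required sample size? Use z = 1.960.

742

Completed interviews needed: n₀ = 1.960² × 0.2500 / 0.060² ≈ 266.78 → 267.
At a 36% response rate, contacts needed = 267 / 0.36 ≈ 741.67 → 742.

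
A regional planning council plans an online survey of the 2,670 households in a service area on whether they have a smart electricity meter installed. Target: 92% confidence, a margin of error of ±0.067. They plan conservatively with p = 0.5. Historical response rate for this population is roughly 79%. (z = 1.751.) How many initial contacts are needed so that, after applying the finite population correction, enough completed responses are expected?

204

Completed interviews needed (unadjusted): n₀ = 1.751² × 0.2500 / 0.067² ≈ 170.75 → 171.
FPC for N = 2,670: n = 171 / (1 + 170/2670) = 171 / 1.0637 ≈ 160.76 → 161.
At a 79% response rate, contacts needed = 161 / 0.79 ≈ 203.80 → 204.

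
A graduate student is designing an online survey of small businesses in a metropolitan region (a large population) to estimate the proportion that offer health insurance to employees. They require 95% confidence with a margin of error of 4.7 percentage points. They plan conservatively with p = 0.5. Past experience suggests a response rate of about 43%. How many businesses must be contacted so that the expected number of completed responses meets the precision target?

For 95% confidence, z = 1.960.
Completed interviews needed: n₀ = 1.960² × 0.2500 / 0.047² ≈ 434.77 → 435.
At a 43% response rate, contacts needed = 435 / 0.43 ≈ 1011.63 → 1012.

1012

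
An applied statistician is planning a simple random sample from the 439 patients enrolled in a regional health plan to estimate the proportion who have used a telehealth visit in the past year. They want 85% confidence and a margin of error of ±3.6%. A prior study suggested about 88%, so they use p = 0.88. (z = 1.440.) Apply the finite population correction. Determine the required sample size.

Unadjusted: n₀ = 1.440² × 0.88 × 0.12 / 0.036² ≈ 168.96, so n₀ = 169.
Finite population correction with N = 439: n = n₀ / (1 + (n₀−1)/N) = 169 / (1 + 168/439) = 169 / 1.3827 ≈ 122.23.
Rounding up, n = 123.

123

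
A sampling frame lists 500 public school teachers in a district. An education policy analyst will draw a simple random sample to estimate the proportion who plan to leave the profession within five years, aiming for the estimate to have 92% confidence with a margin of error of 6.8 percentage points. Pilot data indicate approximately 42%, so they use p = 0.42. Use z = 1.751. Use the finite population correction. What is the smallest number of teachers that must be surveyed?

Unadjusted: n₀ = 1.751² × 0.42 × 0.58 / 0.068² ≈ 161.52, so n₀ = 162.
Finite population correction with N = 500: n = n₀ / (1 + (n₀−1)/N) = 162 / (1 + 161/500) = 162 / 1.3220 ≈ 122.54.
Rounding up, n = 123.

123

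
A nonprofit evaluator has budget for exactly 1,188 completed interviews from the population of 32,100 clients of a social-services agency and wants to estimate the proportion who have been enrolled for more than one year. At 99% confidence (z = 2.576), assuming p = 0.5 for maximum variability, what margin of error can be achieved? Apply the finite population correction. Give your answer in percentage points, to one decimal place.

3.7

Finite-population factor: (N−n)/(N−1) = (32100−1188)/(32100−1) = 0.9630.
SE(p̂) = √[p(1−p)/n · (N−n)/(N−1)] = √[0.2500/1188 × 0.9630] = 0.01424.
E = z × SE = 2.576 × 0.01424 = 0.03667 ≈ 3.7 percentage points.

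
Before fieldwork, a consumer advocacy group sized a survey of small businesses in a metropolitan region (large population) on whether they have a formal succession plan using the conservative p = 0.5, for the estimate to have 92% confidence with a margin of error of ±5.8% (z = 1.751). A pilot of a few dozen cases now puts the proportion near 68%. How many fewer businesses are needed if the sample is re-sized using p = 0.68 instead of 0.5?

Conservative (p = 0.5): n = 1.751² × 0.25 / 0.058² ≈ 227.85 → 228.
Using p = 0.68: p(1−p) = 0.2176, so n = 1.751² × 0.2176 / 0.058² ≈ 198.32 → 199.
Reduction: 228 − 199 = 29.

29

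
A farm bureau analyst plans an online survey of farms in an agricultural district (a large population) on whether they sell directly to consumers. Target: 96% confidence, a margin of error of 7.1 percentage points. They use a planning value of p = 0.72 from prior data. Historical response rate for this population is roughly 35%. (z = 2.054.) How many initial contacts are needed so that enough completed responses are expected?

Completed interviews needed: n₀ = 2.054² × 0.2016 / 0.071² ≈ 168.72 → 169.
At a 35% response rate, contacts needed = 169 / 0.35 ≈ 482.86 → 483.

483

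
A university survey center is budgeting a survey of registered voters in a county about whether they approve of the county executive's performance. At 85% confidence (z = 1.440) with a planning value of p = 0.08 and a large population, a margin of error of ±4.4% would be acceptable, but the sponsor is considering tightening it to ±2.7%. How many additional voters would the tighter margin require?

131

At ±4.4%: n = 1.440² × 0.0736 / 0.044² ≈ 78.83 → 79.
At ±2.7%: n = 1.440² × 0.0736 / 0.027² ≈ 209.35 → 210.
Additional respondents: 210 − 79 = 131.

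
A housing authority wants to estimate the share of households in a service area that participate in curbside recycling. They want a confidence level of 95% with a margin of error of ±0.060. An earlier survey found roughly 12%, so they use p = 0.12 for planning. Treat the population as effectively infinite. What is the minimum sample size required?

113

For 95% confidence, z = 1.960.
With p = 0.12, p(1−p) = 0.1056.
n = z²·p(1−p)/E² = 1.960² × 0.1056 / 0.060² = 3.8416 × 0.1056 / 0.003600 ≈ 112.69.
Rounding up gives n = 113.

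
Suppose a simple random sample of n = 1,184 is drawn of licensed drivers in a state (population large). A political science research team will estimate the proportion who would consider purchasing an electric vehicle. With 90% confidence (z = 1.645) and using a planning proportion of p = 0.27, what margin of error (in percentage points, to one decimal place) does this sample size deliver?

SE(p̂) = √[p(1−p)/n] = √[0.1971/1184] = 0.01290.
E = z × SE = 1.645 × 0.01290 = 0.02122, or 2.1 percentage points.

2.1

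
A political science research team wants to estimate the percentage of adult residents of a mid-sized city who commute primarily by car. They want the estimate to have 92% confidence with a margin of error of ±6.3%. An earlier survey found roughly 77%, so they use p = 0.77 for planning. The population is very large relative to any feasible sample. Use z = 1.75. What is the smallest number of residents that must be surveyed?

137

With p = 0.77, p(1−p) = 0.1771.
n = z²·p(1−p)/E² = 1.75² × 0.1771 / 0.063² = 3.0625 × 0.1771 / 0.003969 ≈ 136.65.
Rounding up gives n = 137.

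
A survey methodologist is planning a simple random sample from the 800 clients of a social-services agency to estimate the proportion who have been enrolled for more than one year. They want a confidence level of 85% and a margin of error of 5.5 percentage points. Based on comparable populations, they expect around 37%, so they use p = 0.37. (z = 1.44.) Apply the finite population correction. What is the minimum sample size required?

Unadjusted: n₀ = 1.44² × 0.37 × 0.63 / 0.055² ≈ 159.79, so n₀ = 160.
Finite population correction with N = 800: n = n₀ / (1 + (n₀−1)/N) = 160 / (1 + 159/800) = 160 / 1.1987 ≈ 133.47.
Rounding up, n = 134.

134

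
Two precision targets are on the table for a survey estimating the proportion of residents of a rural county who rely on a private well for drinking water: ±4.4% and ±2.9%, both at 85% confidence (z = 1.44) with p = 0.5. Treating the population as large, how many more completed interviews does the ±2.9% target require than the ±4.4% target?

At ±4.4%: n = 1.44² × 0.2500 / 0.044² ≈ 267.77 → 268.
At ±2.9%: n = 1.44² × 0.2500 / 0.029² ≈ 616.41 → 617.
Additional respondents: 617 − 268 = 349.

349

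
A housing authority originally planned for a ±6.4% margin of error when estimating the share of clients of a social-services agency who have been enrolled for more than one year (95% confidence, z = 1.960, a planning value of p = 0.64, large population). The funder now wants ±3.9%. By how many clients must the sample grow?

At ±6.4%: n = 1.960² × 0.2304 / 0.064² ≈ 216.09 → 217.
At ±3.9%: n = 1.960² × 0.2304 / 0.039² ≈ 581.92 → 582.
Additional respondents: 582 − 217 = 365.

365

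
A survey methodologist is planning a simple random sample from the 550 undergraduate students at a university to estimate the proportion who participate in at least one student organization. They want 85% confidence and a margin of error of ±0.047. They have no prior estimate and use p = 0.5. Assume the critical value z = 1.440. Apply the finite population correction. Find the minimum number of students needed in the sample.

165

Unadjusted: n₀ = 1.440² × 0.50 × 0.50 / 0.047² ≈ 234.68, so n₀ = 235.
Finite population correction with N = 550: n = n₀ / (1 + (n₀−1)/N) = 235 / (1 + 234/550) = 235 / 1.4255 ≈ 164.86.
Rounding up, n = 165.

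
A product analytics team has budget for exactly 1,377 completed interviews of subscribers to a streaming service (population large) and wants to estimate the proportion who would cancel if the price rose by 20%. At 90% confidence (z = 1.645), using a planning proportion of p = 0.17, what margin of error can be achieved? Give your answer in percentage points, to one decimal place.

SE(p̂) = √[p(1−p)/n] = √[0.1411/1377] = 0.01012.
E = z × SE = 1.645 × 0.01012 = 0.01665, or 1.7 percentage points.

1.7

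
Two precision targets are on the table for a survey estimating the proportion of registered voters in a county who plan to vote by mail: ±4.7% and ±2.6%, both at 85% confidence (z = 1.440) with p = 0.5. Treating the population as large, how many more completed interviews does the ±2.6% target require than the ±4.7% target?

At ±4.7%: n = 1.440² × 0.2500 / 0.047² ≈ 234.68 → 235.
At ±2.6%: n = 1.440² × 0.2500 / 0.026² ≈ 766.86 → 767.
Additional respondents: 767 − 235 = 532.

532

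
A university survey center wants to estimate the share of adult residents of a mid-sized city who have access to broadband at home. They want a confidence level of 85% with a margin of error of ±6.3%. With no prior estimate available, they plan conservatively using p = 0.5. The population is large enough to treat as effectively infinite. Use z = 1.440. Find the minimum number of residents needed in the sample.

With p = 0.5, p(1−p) = 0.25.
n = z²·p(1−p)/E² = 1.440² × 0.2500 / 0.063² = 2.0736 × 0.2500 / 0.003969 ≈ 130.61.
Rounding up gives n = 131.

131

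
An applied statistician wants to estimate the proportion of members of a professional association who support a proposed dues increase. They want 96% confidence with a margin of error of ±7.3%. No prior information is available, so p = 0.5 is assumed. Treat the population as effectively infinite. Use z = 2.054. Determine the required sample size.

With p = 0.5, p(1−p) = 0.25.
n = z²·p(1−p)/E² = 2.054² × 0.2500 / 0.073² = 4.2189 × 0.2500 / 0.005329 ≈ 197.92.
Rounding up gives n = 198.

198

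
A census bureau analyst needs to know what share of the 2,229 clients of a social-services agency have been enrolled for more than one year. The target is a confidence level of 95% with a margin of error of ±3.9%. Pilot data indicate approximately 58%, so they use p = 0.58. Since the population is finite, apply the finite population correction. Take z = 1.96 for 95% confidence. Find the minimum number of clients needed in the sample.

Unadjusted: n₀ = 1.96² × 0.58 × 0.42 / 0.039² ≈ 615.26, so n₀ = 616.
Finite population correction with N = 2,229: n = n₀ / (1 + (n₀−1)/N) = 616 / (1 + 615/2229) = 616 / 1.2759 ≈ 482.79.
Rounding up, n = 483.

483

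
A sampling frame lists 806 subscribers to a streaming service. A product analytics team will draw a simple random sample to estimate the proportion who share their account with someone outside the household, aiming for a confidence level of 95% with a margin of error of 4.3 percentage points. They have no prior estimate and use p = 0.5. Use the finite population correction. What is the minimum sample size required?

317

For 95% confidence, z = 1.960.
Unadjusted: n₀ = 1.960² × 0.50 × 0.50 / 0.043² ≈ 519.42, so n₀ = 520.
Finite population correction with N = 806: n = n₀ / (1 + (n₀−1)/N) = 520 / (1 + 519/806) = 520 / 1.6439 ≈ 316.32.
Rounding up, n = 317.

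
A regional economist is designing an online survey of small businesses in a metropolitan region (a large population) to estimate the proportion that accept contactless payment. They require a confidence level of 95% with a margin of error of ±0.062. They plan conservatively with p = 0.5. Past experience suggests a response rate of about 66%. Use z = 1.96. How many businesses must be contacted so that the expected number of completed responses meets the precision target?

379

Completed interviews needed: n₀ = 1.96² × 0.2500 / 0.062² ≈ 249.84 → 250.
At a 66% response rate, contacts needed = 250 / 0.66 ≈ 378.79 → 379.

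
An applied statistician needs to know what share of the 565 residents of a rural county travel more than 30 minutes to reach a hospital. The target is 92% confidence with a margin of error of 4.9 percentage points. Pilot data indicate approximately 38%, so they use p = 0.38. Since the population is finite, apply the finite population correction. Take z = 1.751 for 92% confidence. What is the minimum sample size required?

Unadjusted: n₀ = 1.751² × 0.38 × 0.62 / 0.049² ≈ 300.85, so n₀ = 301.
Finite population correction with N = 565: n = n₀ / (1 + (n₀−1)/N) = 301 / (1 + 300/565) = 301 / 1.5310 ≈ 196.61.
Rounding up, n = 197.

197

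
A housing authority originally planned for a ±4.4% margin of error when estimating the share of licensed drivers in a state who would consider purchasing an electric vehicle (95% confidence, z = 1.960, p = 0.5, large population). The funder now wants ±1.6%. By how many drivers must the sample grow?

3255

At ±4.4%: n = 1.960² × 0.2500 / 0.044² ≈ 496.07 → 497.
At ±1.6%: n = 1.960² × 0.2500 / 0.016² ≈ 3751.56 → 3752.
Additional respondents: 3752 − 497 = 3255.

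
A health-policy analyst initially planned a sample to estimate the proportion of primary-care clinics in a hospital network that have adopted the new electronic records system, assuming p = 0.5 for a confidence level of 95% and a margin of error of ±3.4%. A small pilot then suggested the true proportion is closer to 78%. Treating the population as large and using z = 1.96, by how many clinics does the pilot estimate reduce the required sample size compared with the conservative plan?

Conservative (p = 0.5): n = 1.96² × 0.25 / 0.034² ≈ 830.80 → 831.
Using p = 0.78: p(1−p) = 0.1716, so n = 1.96² × 0.1716 / 0.034² ≈ 570.26 → 571.
Reduction: 831 − 571 = 260.

260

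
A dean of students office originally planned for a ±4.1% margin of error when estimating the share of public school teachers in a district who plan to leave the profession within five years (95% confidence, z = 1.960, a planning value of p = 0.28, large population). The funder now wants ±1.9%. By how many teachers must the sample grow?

1685

At ±4.1%: n = 1.960² × 0.2016 / 0.041² ≈ 460.72 → 461.
At ±1.9%: n = 1.960² × 0.2016 / 0.019² ≈ 2145.34 → 2146.
Additional respondents: 2146 − 461 = 1685.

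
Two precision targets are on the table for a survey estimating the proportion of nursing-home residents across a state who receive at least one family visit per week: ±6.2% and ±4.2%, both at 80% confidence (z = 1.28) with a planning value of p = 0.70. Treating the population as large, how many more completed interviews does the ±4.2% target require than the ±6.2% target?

106

At ±6.2%: n = 1.28² × 0.2100 / 0.062² ≈ 89.51 → 90.
At ±4.2%: n = 1.28² × 0.2100 / 0.042² ≈ 195.05 → 196.
Additional respondents: 196 − 90 = 106.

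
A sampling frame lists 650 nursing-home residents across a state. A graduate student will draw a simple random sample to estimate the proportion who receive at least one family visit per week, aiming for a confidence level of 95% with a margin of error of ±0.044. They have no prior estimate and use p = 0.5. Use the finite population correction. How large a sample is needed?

282

For 95% confidence, z = 1.960.
Unadjusted: n₀ = 1.960² × 0.50 × 0.50 / 0.044² ≈ 496.07, so n₀ = 497.
Finite population correction with N = 650: n = n₀ / (1 + (n₀−1)/N) = 497 / (1 + 496/650) = 497 / 1.7631 ≈ 281.89.
Rounding up, n = 282.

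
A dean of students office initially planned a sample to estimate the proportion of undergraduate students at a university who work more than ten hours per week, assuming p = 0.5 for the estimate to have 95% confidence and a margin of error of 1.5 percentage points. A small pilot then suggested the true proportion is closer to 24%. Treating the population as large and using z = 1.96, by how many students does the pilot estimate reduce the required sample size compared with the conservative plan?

1154

Conservative (p = 0.5): n = 1.96² × 0.25 / 0.015² ≈ 4268.44 → 4269.
Using p = 0.24: p(1−p) = 0.1824, so n = 1.96² × 0.1824 / 0.015² ≈ 3114.26 → 3115.
Reduction: 4269 − 3115 = 1154.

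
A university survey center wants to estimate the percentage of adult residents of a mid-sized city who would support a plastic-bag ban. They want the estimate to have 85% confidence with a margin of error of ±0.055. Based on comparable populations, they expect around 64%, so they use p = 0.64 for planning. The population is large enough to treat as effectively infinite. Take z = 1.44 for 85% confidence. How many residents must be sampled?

158

With p = 0.64, p(1−p) = 0.2304.
n = z²·p(1−p)/E² = 1.44² × 0.2304 / 0.055² = 2.0736 × 0.2304 / 0.003025 ≈ 157.94.
Rounding up gives n = 158.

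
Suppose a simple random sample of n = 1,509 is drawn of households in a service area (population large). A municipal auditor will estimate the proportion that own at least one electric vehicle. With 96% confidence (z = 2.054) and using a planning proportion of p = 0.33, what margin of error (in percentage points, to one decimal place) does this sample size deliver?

2.5

SE(p̂) = √[p(1−p)/n] = √[0.2211/1509] = 0.01210.
E = z × SE = 2.054 × 0.01210 = 0.02486, or 2.5 percentage points.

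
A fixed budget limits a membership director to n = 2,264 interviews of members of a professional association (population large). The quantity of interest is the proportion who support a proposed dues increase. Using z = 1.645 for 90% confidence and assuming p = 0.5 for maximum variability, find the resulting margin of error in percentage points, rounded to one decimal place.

1.7

SE(p̂) = √[p(1−p)/n] = √[0.2500/2264] = 0.01051.
E = z × SE = 1.645 × 0.01051 = 0.01729, or 1.7 percentage points.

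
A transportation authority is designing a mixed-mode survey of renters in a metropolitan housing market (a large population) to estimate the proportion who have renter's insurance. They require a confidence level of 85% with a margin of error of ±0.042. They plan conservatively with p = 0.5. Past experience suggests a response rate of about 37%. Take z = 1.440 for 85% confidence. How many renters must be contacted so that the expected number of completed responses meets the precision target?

795

Completed interviews needed: n₀ = 1.440² × 0.2500 / 0.042² ≈ 293.88 → 294.
At a 37% response rate, contacts needed = 294 / 0.37 ≈ 794.59 → 795.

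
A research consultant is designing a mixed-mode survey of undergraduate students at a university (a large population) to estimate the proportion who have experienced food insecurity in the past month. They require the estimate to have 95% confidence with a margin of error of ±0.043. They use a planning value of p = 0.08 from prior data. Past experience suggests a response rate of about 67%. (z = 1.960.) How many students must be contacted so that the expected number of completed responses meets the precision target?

229

Completed interviews needed: n₀ = 1.960² × 0.0736 / 0.043² ≈ 152.92 → 153.
At a 67% response rate, contacts needed = 153 / 0.67 ≈ 228.36 → 229.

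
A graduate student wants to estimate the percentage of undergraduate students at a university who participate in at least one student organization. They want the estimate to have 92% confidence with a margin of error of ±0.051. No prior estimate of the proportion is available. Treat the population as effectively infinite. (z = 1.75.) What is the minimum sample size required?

295

With no prior estimate, use p = 0.5, giving p(1−p) = 0.25.
n = z²·p(1−p)/E² = 1.75² × 0.2500 / 0.051² = 3.0625 × 0.2500 / 0.002601 ≈ 294.36.
Rounding up gives n = 295.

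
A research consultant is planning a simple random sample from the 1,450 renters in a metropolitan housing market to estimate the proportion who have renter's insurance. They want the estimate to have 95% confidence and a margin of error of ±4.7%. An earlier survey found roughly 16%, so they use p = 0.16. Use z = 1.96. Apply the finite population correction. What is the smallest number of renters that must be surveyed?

202

Unadjusted: n₀ = 1.96² × 0.16 × 0.84 / 0.047² ≈ 233.73, so n₀ = 234.
Finite population correction with N = 1,450: n = n₀ / (1 + (n₀−1)/N) = 234 / (1 + 233/1450) = 234 / 1.1607 ≈ 201.60.
Rounding up, n = 202.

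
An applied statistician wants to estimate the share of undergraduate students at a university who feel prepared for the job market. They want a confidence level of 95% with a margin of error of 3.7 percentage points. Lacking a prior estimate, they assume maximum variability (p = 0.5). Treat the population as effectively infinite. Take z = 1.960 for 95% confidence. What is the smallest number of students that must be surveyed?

With p = 0.5, p(1−p) = 0.25.
n = z²·p(1−p)/E² = 1.960² × 0.2500 / 0.037² = 3.8416 × 0.2500 / 0.001369 ≈ 701.53.
Rounding up gives n = 702.

702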